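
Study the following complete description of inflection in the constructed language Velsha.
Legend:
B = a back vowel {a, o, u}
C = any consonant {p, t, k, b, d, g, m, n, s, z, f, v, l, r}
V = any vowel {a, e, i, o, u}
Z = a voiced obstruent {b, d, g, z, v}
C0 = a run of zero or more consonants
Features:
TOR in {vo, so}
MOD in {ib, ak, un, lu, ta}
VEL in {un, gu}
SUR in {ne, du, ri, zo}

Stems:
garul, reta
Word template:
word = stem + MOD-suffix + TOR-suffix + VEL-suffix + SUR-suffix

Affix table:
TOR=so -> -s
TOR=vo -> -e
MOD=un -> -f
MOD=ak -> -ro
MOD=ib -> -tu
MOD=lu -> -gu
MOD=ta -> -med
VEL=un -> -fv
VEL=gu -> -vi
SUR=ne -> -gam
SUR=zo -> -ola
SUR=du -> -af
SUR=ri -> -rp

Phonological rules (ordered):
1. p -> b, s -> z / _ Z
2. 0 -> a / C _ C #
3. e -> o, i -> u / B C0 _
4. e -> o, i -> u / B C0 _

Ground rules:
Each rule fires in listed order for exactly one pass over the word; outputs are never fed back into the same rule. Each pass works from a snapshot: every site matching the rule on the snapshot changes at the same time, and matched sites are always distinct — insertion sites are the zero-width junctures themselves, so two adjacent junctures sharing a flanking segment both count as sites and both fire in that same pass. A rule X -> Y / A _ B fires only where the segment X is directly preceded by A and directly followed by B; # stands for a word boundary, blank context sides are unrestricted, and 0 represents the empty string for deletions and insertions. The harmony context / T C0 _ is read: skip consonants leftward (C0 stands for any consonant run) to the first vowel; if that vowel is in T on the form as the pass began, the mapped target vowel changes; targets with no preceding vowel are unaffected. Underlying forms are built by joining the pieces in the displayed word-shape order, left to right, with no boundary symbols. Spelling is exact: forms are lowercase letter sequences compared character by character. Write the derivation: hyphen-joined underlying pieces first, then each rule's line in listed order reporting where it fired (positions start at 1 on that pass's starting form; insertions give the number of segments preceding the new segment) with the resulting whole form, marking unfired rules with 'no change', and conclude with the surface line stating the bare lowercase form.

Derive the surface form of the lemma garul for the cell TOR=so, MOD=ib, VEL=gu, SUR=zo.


underlying: garul-tu-s-vi-ola
1. p -> b, s -> z / _ Z: fires at position(s) 8: garultuzviola
2. 0 -> a / C _ C #: no change
3. e -> o, i -> u / B C0 _: fires at position(s) 10: garultuzvuola
4. e -> o, i -> u / B C0 _: no change
surface: garultuzvuola


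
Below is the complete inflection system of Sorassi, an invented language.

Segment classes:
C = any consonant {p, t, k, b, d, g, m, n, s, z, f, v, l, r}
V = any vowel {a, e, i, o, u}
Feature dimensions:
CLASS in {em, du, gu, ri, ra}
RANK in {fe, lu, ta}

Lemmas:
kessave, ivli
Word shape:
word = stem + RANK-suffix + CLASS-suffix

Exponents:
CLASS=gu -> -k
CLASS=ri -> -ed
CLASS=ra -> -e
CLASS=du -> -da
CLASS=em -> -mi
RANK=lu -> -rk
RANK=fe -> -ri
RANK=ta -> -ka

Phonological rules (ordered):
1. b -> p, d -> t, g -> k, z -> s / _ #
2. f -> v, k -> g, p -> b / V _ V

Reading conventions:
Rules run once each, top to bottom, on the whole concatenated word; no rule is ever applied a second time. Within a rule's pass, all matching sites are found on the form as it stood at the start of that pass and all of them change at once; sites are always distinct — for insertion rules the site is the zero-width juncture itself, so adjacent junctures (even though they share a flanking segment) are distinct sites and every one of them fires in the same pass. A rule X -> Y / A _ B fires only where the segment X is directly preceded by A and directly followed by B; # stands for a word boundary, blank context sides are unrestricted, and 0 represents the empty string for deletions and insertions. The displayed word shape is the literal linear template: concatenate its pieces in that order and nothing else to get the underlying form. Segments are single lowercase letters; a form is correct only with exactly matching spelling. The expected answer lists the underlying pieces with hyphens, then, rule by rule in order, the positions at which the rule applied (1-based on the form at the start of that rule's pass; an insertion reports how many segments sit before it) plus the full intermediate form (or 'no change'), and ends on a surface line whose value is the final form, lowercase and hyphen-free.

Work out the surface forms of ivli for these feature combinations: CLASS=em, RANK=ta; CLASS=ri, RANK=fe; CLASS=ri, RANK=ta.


cell CLASS=em, RANK=ta:
underlying: ivli-ka-mi
1. b -> p, d -> t, g -> k, z -> s / _ #: no change
2. f -> v, k -> g, p -> b / V _ V: fires at position(s) 5: ivligami
surface: ivligami

cell CLASS=ri, RANK=fe:
underlying: ivli-ri-ed
1. b -> p, d -> t, g -> k, z -> s / _ #: fires at position(s) 8: ivliriet
2. f -> v, k -> g, p -> b / V _ V: no change
surface: ivliriet

cell CLASS=ri, RANK=ta:
underlying: ivli-ka-ed
1. b -> p, d -> t, g -> k, z -> s / _ #: fires at position(s) 8: ivlikaet
2. f -> v, k -> g, p -> b / V _ V: fires at position(s) 5: ivligaet
surface: ivligaet


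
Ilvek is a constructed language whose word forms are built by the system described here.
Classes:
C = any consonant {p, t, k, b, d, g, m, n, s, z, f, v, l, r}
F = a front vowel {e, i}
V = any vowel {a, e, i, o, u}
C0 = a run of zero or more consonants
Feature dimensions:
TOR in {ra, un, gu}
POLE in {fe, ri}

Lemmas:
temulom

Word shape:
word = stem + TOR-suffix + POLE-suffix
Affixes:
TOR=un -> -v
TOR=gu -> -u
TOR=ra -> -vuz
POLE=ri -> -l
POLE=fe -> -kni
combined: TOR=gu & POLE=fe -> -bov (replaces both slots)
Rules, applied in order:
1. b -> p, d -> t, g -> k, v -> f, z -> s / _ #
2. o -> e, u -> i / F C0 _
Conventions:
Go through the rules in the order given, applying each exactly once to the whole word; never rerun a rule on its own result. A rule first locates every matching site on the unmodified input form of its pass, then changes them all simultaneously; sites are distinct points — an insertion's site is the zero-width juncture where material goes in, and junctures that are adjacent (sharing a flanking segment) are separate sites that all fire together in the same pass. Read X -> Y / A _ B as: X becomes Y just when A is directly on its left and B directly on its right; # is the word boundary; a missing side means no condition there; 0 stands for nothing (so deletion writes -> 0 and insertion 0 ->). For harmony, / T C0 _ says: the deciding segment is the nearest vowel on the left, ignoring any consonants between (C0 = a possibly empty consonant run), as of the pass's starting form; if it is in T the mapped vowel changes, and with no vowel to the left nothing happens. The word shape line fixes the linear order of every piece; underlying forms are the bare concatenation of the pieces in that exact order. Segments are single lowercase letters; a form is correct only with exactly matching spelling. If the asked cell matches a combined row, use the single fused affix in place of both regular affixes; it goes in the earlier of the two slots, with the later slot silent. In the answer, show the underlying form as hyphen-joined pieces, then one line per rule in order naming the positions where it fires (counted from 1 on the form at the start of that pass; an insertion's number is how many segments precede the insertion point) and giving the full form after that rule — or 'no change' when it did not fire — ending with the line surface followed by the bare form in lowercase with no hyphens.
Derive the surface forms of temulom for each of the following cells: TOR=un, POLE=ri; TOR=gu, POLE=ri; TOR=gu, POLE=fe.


cell TOR=un, POLE=ri:
underlying: temulom-v-l
1. b -> p, d -> t, g -> k, v -> f, z -> s / _ #: no change
2. o -> e, u -> i / F C0 _: fires at position(s) 4: temilomvl
surface: temilomvl

cell TOR=gu, POLE=ri:
underlying: temulom-u-l
1. b -> p, d -> t, g -> k, v -> f, z -> s / _ #: no change
2. o -> e, u -> i / F C0 _: fires at position(s) 4: temilomul
surface: temilomul

cell TOR=gu, POLE=fe:
underlying: temulom-bov
1. b -> p, d -> t, g -> k, v -> f, z -> s / _ #: fires at position(s) 10: temulombof
2. o -> e, u -> i / F C0 _: fires at position(s) 4: temilombof
surface: temilombof


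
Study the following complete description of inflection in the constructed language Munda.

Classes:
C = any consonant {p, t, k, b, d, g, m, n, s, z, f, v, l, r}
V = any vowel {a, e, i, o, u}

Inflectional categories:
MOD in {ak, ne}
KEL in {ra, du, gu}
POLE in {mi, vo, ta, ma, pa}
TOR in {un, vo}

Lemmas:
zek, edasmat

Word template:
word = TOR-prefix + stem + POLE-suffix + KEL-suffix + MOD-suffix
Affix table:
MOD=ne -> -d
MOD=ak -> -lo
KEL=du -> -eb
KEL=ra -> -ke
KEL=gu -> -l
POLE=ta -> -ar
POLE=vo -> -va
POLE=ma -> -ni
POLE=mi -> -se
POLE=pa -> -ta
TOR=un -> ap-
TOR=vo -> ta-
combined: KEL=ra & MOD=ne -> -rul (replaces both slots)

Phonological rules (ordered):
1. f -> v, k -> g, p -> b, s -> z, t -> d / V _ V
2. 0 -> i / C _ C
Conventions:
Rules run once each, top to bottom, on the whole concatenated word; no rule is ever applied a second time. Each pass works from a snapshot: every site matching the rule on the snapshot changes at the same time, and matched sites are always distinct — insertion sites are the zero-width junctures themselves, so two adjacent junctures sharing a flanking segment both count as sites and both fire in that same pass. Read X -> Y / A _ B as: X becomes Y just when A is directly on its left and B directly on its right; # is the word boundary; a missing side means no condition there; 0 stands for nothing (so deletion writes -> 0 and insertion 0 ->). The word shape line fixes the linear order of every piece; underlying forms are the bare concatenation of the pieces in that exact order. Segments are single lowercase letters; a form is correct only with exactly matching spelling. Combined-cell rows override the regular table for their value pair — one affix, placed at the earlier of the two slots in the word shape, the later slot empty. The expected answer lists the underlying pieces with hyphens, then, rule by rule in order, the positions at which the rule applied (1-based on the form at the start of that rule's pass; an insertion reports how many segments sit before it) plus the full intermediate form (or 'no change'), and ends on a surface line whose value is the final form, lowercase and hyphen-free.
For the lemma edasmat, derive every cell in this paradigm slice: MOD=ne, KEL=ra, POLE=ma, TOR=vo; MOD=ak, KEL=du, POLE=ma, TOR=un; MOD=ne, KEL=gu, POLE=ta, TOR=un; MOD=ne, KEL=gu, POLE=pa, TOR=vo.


cell MOD=ne, KEL=ra, POLE=ma, TOR=vo:
underlying: ta-edasmat-ni-rul
1. f -> v, k -> g, p -> b, s -> z, t -> d / V _ V: no change
2. 0 -> i / C _ C: inserts after position(s) 6, 9: taedasimatinirul
surface: taedasimatinirul

cell MOD=ak, KEL=du, POLE=ma, TOR=un:
underlying: ap-edasmat-ni-eb-lo
1. f -> v, k -> g, p -> b, s -> z, t -> d / V _ V: fires at position(s) 2: abedasmatnieblo
2. 0 -> i / C _ C: inserts after position(s) 6, 9, 13: abedasimatiniebilo
surface: abedasimatiniebilo

cell MOD=ne, KEL=gu, POLE=ta, TOR=un:
underlying: ap-edasmat-ar-l-d
1. f -> v, k -> g, p -> b, s -> z, t -> d / V _ V: fires at position(s) 2, 9: abedasmadarld
2. 0 -> i / C _ C: inserts after position(s) 6, 11, 12: abedasimadarilid
surface: abedasimadarilid

cell MOD=ne, KEL=gu, POLE=pa, TOR=vo:
underlying: ta-edasmat-ta-l-d
1. f -> v, k -> g, p -> b, s -> z, t -> d / V _ V: no change
2. 0 -> i / C _ C: inserts after position(s) 6, 9, 12: taedasimatitalid
surface: taedasimatitalid


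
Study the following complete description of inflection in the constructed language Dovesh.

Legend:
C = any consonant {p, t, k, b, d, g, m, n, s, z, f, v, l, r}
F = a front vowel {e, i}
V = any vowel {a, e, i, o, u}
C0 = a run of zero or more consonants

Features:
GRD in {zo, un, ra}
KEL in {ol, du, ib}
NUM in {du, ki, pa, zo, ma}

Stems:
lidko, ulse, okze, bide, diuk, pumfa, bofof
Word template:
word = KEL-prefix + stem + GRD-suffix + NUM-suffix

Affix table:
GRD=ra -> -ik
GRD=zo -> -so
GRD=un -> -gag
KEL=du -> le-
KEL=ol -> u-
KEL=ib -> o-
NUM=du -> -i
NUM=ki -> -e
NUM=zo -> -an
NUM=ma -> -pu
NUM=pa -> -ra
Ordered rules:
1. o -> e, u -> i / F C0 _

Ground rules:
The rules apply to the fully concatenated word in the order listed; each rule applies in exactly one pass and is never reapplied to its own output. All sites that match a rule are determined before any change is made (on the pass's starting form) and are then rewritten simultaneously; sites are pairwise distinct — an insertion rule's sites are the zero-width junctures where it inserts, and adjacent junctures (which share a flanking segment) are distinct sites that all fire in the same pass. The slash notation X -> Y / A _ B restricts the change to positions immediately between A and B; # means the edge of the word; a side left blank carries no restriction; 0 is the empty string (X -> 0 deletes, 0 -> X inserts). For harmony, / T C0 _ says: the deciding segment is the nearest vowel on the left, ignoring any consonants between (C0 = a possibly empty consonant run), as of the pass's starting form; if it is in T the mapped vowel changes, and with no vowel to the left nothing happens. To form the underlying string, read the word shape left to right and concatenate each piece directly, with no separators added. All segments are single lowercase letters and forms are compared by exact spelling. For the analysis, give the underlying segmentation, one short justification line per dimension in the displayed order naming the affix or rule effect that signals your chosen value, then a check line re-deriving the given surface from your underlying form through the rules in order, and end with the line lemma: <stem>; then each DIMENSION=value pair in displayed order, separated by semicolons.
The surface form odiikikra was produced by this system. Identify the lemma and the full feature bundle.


underlying: o-diuk-ik-ra
GRD=ra - signalled by the affix -ik
KEL=ib - signalled by the affix o-
NUM=pa - signalled by the affix -ra
check: odiukikra -> odiikikra
lemma: diuk; GRD=ra; KEL=ib; NUM=pa


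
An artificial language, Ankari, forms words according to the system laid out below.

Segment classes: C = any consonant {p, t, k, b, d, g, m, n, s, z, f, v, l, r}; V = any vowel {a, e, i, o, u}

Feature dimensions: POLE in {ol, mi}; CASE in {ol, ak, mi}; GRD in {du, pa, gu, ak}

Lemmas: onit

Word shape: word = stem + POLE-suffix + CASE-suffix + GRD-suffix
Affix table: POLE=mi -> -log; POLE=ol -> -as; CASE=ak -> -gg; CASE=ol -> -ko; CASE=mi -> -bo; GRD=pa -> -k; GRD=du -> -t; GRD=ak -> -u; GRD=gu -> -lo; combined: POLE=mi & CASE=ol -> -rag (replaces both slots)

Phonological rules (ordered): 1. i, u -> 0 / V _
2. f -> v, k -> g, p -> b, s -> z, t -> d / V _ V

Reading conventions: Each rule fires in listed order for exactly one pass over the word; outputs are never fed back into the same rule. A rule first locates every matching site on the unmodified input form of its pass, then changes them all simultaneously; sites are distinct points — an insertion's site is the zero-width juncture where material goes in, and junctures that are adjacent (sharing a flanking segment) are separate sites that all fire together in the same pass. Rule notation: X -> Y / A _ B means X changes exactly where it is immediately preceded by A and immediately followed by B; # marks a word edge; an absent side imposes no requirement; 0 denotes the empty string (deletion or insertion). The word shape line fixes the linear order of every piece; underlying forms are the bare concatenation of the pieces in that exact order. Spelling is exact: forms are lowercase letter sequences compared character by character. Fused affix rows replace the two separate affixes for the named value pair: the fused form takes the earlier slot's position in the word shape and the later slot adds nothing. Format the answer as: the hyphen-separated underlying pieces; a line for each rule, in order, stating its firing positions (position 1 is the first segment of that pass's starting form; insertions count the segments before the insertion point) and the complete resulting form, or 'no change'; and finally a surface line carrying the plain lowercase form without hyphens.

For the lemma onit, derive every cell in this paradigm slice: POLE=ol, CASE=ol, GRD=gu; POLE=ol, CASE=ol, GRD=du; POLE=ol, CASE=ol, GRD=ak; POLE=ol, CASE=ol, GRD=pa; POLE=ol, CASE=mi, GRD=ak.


cell POLE=ol, CASE=ol, GRD=gu:
underlying: onit-as-ko-lo
1. i, u -> 0 / V _: no change
2. f -> v, k -> g, p -> b, s -> z, t -> d / V _ V: fires at position(s) 4: onidaskolo
surface: onidaskolo

cell POLE=ol, CASE=ol, GRD=du:
underlying: onit-as-ko-t
1. i, u -> 0 / V _: no change
2. f -> v, k -> g, p -> b, s -> z, t -> d / V _ V: fires at position(s) 4: onidaskot
surface: onidaskot

cell POLE=ol, CASE=ol, GRD=ak:
underlying: onit-as-ko-u
1. i, u -> 0 / V _: fires at position(s) 9: onitasko
2. f -> v, k -> g, p -> b, s -> z, t -> d / V _ V: fires at position(s) 4: onidasko
surface: onidasko

cell POLE=ol, CASE=ol, GRD=pa:
underlying: onit-as-ko-k
1. i, u -> 0 / V _: no change
2. f -> v, k -> g, p -> b, s -> z, t -> d / V _ V: fires at position(s) 4: onidaskok
surface: onidaskok

cell POLE=ol, CASE=mi, GRD=ak:
underlying: onit-as-bo-u
1. i, u -> 0 / V _: fires at position(s) 9: onitasbo
2. f -> v, k -> g, p -> b, s -> z, t -> d / V _ V: fires at position(s) 4: onidasbo
surface: onidasbo


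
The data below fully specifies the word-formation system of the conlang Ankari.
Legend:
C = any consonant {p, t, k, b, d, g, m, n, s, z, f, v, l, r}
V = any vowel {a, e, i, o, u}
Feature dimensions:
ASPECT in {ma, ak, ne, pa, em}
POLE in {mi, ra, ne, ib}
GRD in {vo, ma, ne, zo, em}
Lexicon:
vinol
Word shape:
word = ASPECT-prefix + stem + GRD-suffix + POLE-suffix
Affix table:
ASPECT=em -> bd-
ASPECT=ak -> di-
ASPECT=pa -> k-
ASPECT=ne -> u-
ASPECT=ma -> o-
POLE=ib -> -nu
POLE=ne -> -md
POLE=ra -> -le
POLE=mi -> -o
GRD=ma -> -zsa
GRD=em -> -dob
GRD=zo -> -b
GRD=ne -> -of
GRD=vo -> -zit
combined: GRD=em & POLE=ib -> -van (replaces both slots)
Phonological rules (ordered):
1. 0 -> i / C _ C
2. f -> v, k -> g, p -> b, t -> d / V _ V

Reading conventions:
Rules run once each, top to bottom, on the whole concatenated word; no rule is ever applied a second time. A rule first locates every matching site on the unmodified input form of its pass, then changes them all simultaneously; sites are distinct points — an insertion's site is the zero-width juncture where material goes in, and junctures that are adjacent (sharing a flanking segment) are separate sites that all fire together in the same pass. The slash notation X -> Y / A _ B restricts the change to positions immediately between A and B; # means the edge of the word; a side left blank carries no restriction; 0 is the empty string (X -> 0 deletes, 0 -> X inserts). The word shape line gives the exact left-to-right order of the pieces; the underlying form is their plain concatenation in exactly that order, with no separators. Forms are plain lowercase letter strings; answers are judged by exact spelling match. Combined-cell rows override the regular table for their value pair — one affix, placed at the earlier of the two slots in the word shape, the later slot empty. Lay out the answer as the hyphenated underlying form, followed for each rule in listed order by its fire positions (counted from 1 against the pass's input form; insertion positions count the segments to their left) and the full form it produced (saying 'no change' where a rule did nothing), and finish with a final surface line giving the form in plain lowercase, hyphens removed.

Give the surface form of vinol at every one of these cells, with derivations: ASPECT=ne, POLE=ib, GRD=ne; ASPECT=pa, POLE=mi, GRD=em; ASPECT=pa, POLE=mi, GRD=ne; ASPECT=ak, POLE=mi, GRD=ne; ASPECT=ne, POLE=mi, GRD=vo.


cell ASPECT=ne, POLE=ib, GRD=ne:
underlying: u-vinol-of-nu
1. 0 -> i / C _ C: inserts after position(s) 8: uvinolofinu
2. f -> v, k -> g, p -> b, t -> d / V _ V: fires at position(s) 8: uvinolovinu
surface: uvinolovinu

cell ASPECT=pa, POLE=mi, GRD=em:
underlying: k-vinol-dob-o
1. 0 -> i / C _ C: inserts after position(s) 1, 6: kivinolidobo
2. f -> v, k -> g, p -> b, t -> d / V _ V: no change
surface: kivinolidobo

cell ASPECT=pa, POLE=mi, GRD=ne:
underlying: k-vinol-of-o
1. 0 -> i / C _ C: inserts after position(s) 1: kivinolofo
2. f -> v, k -> g, p -> b, t -> d / V _ V: fires at position(s) 9: kivinolovo
surface: kivinolovo

cell ASPECT=ak, POLE=mi, GRD=ne:
underlying: di-vinol-of-o
1. 0 -> i / C _ C: no change
2. f -> v, k -> g, p -> b, t -> d / V _ V: fires at position(s) 9: divinolovo
surface: divinolovo

cell ASPECT=ne, POLE=mi, GRD=vo:
underlying: u-vinol-zit-o
1. 0 -> i / C _ C: inserts after position(s) 6: uvinolizito
2. f -> v, k -> g, p -> b, t -> d / V _ V: fires at position(s) 10: uvinolizido
surface: uvinolizido


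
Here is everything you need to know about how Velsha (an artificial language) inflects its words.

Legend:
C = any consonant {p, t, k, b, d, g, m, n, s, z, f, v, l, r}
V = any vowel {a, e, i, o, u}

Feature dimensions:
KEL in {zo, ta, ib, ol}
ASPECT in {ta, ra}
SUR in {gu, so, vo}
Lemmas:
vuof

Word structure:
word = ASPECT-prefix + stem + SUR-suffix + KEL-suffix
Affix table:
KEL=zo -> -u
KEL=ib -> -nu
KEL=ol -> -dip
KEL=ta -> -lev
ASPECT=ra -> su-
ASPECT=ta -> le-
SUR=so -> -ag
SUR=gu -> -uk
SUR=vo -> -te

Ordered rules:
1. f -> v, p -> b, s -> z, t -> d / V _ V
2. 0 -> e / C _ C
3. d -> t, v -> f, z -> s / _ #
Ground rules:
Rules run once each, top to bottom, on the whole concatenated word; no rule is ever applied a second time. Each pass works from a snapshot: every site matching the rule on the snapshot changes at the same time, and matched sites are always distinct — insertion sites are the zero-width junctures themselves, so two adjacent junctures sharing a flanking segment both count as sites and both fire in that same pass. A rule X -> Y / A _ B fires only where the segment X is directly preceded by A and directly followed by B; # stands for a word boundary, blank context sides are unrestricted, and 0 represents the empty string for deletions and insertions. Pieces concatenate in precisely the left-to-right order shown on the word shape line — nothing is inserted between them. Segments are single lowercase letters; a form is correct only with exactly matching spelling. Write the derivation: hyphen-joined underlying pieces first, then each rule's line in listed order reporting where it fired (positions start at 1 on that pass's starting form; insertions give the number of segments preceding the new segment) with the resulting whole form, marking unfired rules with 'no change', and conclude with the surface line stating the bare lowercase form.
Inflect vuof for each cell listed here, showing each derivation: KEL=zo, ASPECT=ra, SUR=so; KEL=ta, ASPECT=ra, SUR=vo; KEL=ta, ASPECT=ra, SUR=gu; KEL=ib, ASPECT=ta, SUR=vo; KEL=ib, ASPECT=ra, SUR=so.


cell KEL=zo, ASPECT=ra, SUR=so:
underlying: su-vuof-ag-u
1. f -> v, p -> b, s -> z, t -> d / V _ V: fires at position(s) 6: suvuovagu
2. 0 -> e / C _ C: no change
3. d -> t, v -> f, z -> s / _ #: no change
surface: suvuovagu

cell KEL=ta, ASPECT=ra, SUR=vo:
underlying: su-vuof-te-lev
1. f -> v, p -> b, s -> z, t -> d / V _ V: no change
2. 0 -> e / C _ C: inserts after position(s) 6: suvuofetelev
3. d -> t, v -> f, z -> s / _ #: fires at position(s) 12: suvuofetelef
surface: suvuofetelef

cell KEL=ta, ASPECT=ra, SUR=gu:
underlying: su-vuof-uk-lev
1. f -> v, p -> b, s -> z, t -> d / V _ V: fires at position(s) 6: suvuovuklev
2. 0 -> e / C _ C: inserts after position(s) 8: suvuovukelev
3. d -> t, v -> f, z -> s / _ #: fires at position(s) 12: suvuovukelef
surface: suvuovukelef

cell KEL=ib, ASPECT=ta, SUR=vo:
underlying: le-vuof-te-nu
1. f -> v, p -> b, s -> z, t -> d / V _ V: no change
2. 0 -> e / C _ C: inserts after position(s) 6: levuofetenu
3. d -> t, v -> f, z -> s / _ #: no change
surface: levuofetenu

cell KEL=ib, ASPECT=ra, SUR=so:
underlying: su-vuof-ag-nu
1. f -> v, p -> b, s -> z, t -> d / V _ V: fires at position(s) 6: suvuovagnu
2. 0 -> e / C _ C: inserts after position(s) 8: suvuovagenu
3. d -> t, v -> f, z -> s / _ #: no change
surface: suvuovagenu


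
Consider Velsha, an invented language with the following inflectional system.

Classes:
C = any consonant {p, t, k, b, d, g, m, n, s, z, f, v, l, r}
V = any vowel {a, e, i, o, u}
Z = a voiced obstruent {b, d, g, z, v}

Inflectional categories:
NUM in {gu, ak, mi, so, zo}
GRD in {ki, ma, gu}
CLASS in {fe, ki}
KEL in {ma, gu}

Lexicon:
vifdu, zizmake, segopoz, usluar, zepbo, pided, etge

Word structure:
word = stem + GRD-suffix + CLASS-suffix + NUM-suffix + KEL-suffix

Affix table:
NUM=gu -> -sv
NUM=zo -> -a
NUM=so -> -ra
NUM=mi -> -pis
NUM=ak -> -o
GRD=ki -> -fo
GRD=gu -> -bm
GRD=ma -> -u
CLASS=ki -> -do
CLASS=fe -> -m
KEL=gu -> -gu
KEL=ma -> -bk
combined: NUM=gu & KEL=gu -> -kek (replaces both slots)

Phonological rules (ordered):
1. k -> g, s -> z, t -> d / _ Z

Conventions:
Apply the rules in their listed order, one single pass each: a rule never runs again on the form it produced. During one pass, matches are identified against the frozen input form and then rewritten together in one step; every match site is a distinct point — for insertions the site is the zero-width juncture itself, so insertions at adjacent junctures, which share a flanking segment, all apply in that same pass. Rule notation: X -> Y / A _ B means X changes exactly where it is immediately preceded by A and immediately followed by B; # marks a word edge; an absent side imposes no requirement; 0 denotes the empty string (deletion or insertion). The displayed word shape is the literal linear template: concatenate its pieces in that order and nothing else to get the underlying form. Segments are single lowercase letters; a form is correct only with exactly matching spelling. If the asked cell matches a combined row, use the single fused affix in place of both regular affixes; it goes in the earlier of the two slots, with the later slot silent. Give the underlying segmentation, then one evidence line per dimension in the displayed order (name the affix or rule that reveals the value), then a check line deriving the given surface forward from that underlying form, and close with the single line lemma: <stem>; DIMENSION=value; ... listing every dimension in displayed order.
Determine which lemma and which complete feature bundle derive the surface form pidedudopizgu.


underlying: pided-u-do-pis-gu
NUM=mi - signalled by the affix -pis
GRD=ma - signalled by the affix -u
CLASS=ki - signalled by the affix -do
KEL=gu - signalled by the affix -gu
check: pidedudopisgu -> pidedudopizgu
lemma: pided; NUM=mi; GRD=ma; CLASS=ki; KEL=gu


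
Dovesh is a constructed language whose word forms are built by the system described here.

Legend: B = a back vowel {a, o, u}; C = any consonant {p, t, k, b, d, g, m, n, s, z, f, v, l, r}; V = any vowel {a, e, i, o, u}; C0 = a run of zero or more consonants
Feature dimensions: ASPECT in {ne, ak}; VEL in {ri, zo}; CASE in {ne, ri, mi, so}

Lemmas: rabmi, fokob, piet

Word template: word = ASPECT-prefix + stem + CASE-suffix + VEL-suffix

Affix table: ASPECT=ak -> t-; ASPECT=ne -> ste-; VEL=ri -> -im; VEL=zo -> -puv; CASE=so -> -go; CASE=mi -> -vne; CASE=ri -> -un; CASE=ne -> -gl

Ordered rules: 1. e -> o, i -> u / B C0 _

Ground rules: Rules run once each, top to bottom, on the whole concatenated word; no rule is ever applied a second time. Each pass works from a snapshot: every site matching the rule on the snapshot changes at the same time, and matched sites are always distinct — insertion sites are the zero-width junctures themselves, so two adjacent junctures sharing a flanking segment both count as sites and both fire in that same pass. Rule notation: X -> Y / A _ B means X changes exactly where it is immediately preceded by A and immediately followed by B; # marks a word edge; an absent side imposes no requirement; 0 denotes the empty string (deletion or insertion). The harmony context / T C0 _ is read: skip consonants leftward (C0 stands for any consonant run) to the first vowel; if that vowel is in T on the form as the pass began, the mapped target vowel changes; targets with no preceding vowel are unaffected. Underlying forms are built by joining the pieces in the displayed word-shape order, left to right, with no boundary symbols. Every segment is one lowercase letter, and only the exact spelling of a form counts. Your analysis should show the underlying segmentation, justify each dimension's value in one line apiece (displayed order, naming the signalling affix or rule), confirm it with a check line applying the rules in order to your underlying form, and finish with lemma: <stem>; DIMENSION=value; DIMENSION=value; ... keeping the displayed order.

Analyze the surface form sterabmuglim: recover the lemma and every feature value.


underlying: ste-rabmi-gl-im
ASPECT=ne - signalled by the affix ste-
VEL=ri - signalled by the affix -im
CASE=ne - signalled by the affix -gl
check: sterabmiglim -> sterabmuglim
lemma: rabmi; ASPECT=ne; VEL=ri; CASE=ne


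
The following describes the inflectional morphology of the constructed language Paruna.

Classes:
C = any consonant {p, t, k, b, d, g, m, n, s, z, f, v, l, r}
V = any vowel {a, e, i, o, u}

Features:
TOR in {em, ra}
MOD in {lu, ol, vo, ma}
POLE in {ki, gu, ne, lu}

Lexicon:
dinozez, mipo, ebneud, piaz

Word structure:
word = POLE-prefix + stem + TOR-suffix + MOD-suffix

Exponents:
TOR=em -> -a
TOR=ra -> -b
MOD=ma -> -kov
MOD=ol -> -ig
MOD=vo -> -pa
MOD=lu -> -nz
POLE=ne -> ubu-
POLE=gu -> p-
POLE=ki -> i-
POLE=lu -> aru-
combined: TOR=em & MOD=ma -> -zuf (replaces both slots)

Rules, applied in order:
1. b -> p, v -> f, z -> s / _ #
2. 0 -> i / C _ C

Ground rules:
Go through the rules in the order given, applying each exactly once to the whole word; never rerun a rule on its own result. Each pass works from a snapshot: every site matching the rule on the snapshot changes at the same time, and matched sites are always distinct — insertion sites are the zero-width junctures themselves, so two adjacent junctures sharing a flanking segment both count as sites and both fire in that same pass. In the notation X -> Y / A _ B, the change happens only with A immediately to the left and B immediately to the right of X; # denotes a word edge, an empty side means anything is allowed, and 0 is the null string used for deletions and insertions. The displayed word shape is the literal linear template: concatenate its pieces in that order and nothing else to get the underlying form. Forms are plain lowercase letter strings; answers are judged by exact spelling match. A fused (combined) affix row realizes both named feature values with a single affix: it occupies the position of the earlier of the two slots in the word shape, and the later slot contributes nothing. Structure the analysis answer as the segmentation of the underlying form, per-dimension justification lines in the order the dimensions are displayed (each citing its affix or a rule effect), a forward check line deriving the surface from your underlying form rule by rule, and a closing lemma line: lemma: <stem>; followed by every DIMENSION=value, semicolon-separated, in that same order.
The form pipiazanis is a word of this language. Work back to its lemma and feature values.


underlying: p-piaz-a-nz
TOR=em - signalled by the affix -a
MOD=lu - signalled by the affix -nz
POLE=gu - signalled by the affix p-
check: ppiazanz -> ppiazans -> pipiazanis
lemma: piaz; TOR=em; MOD=lu; POLE=gu


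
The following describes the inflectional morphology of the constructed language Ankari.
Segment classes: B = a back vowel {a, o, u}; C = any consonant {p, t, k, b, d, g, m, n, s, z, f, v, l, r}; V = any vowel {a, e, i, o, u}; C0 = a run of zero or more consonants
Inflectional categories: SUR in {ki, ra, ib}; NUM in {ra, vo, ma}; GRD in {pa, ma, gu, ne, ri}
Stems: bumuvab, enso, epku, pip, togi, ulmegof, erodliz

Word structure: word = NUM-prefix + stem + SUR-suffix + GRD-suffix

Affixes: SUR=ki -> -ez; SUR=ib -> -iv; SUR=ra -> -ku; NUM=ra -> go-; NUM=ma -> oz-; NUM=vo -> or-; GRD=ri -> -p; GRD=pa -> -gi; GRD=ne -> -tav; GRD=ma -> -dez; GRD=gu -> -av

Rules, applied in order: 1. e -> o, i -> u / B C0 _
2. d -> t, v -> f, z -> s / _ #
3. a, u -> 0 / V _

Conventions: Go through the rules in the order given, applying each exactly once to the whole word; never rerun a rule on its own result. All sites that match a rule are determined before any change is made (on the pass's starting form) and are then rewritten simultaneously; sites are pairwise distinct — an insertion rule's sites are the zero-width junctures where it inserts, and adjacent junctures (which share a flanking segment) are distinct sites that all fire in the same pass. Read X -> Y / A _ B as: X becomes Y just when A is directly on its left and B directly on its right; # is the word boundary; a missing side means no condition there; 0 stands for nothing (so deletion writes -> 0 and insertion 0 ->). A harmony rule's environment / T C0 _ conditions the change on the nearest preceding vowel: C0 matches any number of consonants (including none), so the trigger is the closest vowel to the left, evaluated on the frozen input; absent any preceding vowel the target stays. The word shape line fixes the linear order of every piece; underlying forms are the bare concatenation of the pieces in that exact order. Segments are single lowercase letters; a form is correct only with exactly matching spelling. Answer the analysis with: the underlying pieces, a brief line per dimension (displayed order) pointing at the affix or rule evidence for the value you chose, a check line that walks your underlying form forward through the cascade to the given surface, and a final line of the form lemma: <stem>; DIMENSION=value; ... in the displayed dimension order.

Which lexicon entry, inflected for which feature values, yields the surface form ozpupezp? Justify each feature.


underlying: oz-pip-ez-p
SUR=ki - signalled by the affix -ez
NUM=ma - signalled by the affix oz-
GRD=ri - signalled by the affix -p
check: ozpipezp -> ozpupezp -> ozpupezp -> ozpupezp
lemma: pip; SUR=ki; NUM=ma; GRD=ri


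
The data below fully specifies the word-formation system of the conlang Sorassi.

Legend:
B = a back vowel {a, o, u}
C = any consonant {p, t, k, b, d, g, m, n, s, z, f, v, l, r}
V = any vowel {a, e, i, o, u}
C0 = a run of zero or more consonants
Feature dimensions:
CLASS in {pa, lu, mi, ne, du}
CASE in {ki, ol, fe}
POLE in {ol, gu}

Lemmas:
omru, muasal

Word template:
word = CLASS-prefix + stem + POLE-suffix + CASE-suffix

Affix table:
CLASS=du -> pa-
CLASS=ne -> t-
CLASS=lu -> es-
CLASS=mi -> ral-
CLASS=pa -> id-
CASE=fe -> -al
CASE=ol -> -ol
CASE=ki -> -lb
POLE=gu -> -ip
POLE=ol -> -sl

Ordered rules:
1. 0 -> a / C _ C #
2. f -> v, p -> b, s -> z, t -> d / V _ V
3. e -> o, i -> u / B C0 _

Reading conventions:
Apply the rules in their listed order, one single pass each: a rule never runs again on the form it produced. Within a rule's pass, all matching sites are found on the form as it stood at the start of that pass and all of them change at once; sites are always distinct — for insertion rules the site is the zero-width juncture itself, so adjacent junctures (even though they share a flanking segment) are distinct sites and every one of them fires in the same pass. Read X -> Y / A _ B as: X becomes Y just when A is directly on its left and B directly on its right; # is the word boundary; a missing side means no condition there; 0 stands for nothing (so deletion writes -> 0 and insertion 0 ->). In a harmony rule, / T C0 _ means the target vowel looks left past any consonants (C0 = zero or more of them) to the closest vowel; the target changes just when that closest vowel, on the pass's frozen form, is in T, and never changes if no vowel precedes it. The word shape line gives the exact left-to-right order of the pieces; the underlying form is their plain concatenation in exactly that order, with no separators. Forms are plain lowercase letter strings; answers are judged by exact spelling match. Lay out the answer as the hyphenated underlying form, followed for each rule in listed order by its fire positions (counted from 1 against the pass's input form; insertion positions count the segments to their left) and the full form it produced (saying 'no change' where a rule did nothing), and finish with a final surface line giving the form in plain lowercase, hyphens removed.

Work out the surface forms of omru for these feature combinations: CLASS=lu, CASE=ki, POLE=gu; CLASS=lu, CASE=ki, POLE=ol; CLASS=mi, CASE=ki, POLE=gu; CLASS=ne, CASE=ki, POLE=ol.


cell CLASS=lu, CASE=ki, POLE=gu:
underlying: es-omru-ip-lb
1. 0 -> a / C _ C #: inserts after position(s) 9: esomruiplab
2. f -> v, p -> b, s -> z, t -> d / V _ V: fires at position(s) 2: ezomruiplab
3. e -> o, i -> u / B C0 _: fires at position(s) 7: ezomruuplab
surface: ezomruuplab

cell CLASS=lu, CASE=ki, POLE=ol:
underlying: es-omru-sl-lb
1. 0 -> a / C _ C #: inserts after position(s) 9: esomrusllab
2. f -> v, p -> b, s -> z, t -> d / V _ V: fires at position(s) 2: ezomrusllab
3. e -> o, i -> u / B C0 _: no change
surface: ezomrusllab

cell CLASS=mi, CASE=ki, POLE=gu:
underlying: ral-omru-ip-lb
1. 0 -> a / C _ C #: inserts after position(s) 10: ralomruiplab
2. f -> v, p -> b, s -> z, t -> d / V _ V: no change
3. e -> o, i -> u / B C0 _: fires at position(s) 8: ralomruuplab
surface: ralomruuplab

cell CLASS=ne, CASE=ki, POLE=ol:
underlying: t-omru-sl-lb
1. 0 -> a / C _ C #: inserts after position(s) 8: tomrusllab
2. f -> v, p -> b, s -> z, t -> d / V _ V: no change
3. e -> o, i -> u / B C0 _: no change
surface: tomrusllab


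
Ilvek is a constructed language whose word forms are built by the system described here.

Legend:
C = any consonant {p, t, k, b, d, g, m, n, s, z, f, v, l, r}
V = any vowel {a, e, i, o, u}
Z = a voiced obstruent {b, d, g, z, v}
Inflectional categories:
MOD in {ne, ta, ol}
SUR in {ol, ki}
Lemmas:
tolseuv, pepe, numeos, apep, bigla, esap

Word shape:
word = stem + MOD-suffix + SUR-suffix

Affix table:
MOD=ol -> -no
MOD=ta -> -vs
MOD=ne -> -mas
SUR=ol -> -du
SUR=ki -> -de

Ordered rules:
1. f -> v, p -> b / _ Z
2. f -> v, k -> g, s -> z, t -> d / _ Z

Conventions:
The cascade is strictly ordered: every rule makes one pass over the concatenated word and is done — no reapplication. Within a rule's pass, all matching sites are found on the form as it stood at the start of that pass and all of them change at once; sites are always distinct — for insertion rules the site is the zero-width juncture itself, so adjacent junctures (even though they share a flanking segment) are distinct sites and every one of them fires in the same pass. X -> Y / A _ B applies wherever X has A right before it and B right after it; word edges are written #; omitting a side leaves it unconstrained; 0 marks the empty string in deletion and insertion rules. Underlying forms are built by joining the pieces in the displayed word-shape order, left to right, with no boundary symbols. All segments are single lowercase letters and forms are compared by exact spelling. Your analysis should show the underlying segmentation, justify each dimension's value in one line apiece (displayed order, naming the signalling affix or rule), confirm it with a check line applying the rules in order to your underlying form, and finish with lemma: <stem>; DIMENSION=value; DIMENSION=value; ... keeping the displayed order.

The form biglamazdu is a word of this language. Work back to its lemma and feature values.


underlying: bigla-mas-du
MOD=ne - signalled by the affix -mas
SUR=ol - signalled by the affix -du
check: biglamasdu -> biglamasdu -> biglamazdu
lemma: bigla; MOD=ne; SUR=ol


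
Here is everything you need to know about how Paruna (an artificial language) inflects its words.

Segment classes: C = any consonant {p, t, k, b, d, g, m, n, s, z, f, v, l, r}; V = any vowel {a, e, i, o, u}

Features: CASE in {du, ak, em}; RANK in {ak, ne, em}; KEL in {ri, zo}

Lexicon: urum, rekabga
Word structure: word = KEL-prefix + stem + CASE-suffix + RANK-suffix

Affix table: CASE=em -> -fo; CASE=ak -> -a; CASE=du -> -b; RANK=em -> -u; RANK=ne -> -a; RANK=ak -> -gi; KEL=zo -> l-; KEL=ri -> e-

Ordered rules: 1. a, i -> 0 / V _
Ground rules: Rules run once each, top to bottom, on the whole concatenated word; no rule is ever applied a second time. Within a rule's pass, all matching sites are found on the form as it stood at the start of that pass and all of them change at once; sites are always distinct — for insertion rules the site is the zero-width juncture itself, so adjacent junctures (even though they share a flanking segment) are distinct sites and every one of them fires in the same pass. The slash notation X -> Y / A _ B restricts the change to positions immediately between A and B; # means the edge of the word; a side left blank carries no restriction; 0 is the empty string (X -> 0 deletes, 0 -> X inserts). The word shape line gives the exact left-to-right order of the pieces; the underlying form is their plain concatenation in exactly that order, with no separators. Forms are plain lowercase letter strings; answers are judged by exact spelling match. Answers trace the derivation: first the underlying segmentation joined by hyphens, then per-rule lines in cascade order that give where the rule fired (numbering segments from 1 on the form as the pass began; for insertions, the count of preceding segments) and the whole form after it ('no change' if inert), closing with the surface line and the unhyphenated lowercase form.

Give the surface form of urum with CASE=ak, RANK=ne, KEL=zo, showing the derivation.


underlying: l-urum-a-a
1. a, i -> 0 / V _: fires at position(s) 7: luruma
surface: luruma
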